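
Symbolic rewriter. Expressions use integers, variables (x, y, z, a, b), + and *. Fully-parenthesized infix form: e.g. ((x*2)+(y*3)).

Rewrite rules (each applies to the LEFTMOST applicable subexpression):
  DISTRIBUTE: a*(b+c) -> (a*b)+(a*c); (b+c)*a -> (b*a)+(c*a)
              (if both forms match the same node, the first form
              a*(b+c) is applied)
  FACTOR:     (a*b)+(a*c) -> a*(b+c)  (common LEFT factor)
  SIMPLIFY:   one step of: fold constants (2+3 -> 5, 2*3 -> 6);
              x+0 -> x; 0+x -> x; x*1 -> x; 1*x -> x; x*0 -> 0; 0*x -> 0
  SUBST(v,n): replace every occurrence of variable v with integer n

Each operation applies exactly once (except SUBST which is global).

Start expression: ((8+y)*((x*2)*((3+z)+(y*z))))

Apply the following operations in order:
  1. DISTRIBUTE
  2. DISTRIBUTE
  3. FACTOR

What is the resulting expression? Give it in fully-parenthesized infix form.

Start: ((8+y)*((x*2)*((3+z)+(y*z))))
Apply DISTRIBUTE at root (target: ((8+y)*((x*2)*((3+z)+(y*z))))): ((8+y)*((x*2)*((3+z)+(y*z)))) -> ((8*((x*2)*((3+z)+(y*z))))+(y*((x*2)*((3+z)+(y*z)))))
Apply DISTRIBUTE at LR (target: ((x*2)*((3+z)+(y*z)))): ((8*((x*2)*((3+z)+(y*z))))+(y*((x*2)*((3+z)+(y*z))))) -> ((8*(((x*2)*(3+z))+((x*2)*(y*z))))+(y*((x*2)*((3+z)+(y*z)))))
Apply FACTOR at LR (target: (((x*2)*(3+z))+((x*2)*(y*z)))): ((8*(((x*2)*(3+z))+((x*2)*(y*z))))+(y*((x*2)*((3+z)+(y*z))))) -> ((8*((x*2)*((3+z)+(y*z))))+(y*((x*2)*((3+z)+(y*z)))))

Answer: ((8*((x*2)*((3+z)+(y*z))))+(y*((x*2)*((3+z)+(y*z)))))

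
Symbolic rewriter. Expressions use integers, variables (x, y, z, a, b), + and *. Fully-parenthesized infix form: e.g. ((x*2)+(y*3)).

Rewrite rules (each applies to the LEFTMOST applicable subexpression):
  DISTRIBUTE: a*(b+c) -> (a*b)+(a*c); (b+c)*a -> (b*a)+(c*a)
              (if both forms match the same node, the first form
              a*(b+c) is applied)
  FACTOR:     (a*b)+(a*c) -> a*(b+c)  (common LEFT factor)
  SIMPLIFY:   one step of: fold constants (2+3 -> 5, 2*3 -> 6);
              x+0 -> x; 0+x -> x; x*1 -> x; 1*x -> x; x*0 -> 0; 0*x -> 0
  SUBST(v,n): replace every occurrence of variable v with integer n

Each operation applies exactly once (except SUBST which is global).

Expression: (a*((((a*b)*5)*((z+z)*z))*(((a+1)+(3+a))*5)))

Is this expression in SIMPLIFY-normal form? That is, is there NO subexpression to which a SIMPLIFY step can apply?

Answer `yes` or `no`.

Answer: yes

Derivation:
Expression: (a*((((a*b)*5)*((z+z)*z))*(((a+1)+(3+a))*5)))
Scanning for simplifiable subexpressions (pre-order)...
  at root: (a*((((a*b)*5)*((z+z)*z))*(((a+1)+(3+a))*5))) (not simplifiable)
  at R: ((((a*b)*5)*((z+z)*z))*(((a+1)+(3+a))*5)) (not simplifiable)
  at RL: (((a*b)*5)*((z+z)*z)) (not simplifiable)
  at RLL: ((a*b)*5) (not simplifiable)
  at RLLL: (a*b) (not simplifiable)
  at RLR: ((z+z)*z) (not simplifiable)
  at RLRL: (z+z) (not simplifiable)
  at RR: (((a+1)+(3+a))*5) (not simplifiable)
  at RRL: ((a+1)+(3+a)) (not simplifiable)
  at RRLL: (a+1) (not simplifiable)
  at RRLR: (3+a) (not simplifiable)
Result: no simplifiable subexpression found -> normal form.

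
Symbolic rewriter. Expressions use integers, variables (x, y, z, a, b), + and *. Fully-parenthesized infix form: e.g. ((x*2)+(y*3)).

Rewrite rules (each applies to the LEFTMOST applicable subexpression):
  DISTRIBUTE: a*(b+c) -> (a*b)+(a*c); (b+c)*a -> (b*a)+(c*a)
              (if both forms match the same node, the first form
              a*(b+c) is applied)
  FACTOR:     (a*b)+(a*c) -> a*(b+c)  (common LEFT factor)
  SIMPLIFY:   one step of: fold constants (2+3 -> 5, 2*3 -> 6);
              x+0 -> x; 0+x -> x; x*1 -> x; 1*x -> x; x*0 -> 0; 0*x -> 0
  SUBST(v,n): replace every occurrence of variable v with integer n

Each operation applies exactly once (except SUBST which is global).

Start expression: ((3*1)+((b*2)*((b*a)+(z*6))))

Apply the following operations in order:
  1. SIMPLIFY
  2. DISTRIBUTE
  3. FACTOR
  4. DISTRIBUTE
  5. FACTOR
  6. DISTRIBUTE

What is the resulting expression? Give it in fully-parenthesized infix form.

Answer: (3+(((b*2)*(b*a))+((b*2)*(z*6))))

Derivation:
Start: ((3*1)+((b*2)*((b*a)+(z*6))))
Apply SIMPLIFY at L (target: (3*1)): ((3*1)+((b*2)*((b*a)+(z*6)))) -> (3+((b*2)*((b*a)+(z*6))))
Apply DISTRIBUTE at R (target: ((b*2)*((b*a)+(z*6)))): (3+((b*2)*((b*a)+(z*6)))) -> (3+(((b*2)*(b*a))+((b*2)*(z*6))))
Apply FACTOR at R (target: (((b*2)*(b*a))+((b*2)*(z*6)))): (3+(((b*2)*(b*a))+((b*2)*(z*6)))) -> (3+((b*2)*((b*a)+(z*6))))
Apply DISTRIBUTE at R (target: ((b*2)*((b*a)+(z*6)))): (3+((b*2)*((b*a)+(z*6)))) -> (3+(((b*2)*(b*a))+((b*2)*(z*6))))
Apply FACTOR at R (target: (((b*2)*(b*a))+((b*2)*(z*6)))): (3+(((b*2)*(b*a))+((b*2)*(z*6)))) -> (3+((b*2)*((b*a)+(z*6))))
Apply DISTRIBUTE at R (target: ((b*2)*((b*a)+(z*6)))): (3+((b*2)*((b*a)+(z*6)))) -> (3+(((b*2)*(b*a))+((b*2)*(z*6))))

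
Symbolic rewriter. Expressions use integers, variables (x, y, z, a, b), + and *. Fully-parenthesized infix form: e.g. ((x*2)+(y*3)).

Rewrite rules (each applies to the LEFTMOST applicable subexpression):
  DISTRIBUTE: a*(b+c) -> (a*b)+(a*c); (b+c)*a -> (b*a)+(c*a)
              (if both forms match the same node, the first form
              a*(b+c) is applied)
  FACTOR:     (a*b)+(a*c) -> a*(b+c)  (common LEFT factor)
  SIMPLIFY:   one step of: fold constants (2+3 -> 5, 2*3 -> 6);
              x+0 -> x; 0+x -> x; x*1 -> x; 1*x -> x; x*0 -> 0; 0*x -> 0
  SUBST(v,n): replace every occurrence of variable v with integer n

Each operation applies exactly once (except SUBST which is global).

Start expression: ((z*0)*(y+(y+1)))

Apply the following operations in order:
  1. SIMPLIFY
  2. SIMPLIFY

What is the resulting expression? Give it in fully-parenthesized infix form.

Answer: 0

Derivation:
Start: ((z*0)*(y+(y+1)))
Apply SIMPLIFY at L (target: (z*0)): ((z*0)*(y+(y+1))) -> (0*(y+(y+1)))
Apply SIMPLIFY at root (target: (0*(y+(y+1)))): (0*(y+(y+1))) -> 0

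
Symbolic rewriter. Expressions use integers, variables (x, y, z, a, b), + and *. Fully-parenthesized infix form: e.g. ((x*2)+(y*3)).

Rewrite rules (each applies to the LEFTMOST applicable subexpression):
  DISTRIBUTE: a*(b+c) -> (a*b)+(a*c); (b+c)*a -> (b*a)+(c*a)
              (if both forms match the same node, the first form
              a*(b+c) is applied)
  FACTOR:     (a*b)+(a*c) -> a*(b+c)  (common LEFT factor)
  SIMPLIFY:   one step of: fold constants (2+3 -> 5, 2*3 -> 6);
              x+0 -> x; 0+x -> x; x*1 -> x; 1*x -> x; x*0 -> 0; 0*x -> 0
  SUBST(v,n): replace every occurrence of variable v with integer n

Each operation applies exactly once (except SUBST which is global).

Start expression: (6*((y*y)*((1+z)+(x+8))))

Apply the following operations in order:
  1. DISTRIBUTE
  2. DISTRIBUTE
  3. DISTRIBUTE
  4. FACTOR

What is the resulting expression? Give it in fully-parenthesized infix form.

Answer: (6*((((y*y)*1)+((y*y)*z))+((y*y)*(x+8))))

Derivation:
Start: (6*((y*y)*((1+z)+(x+8))))
Apply DISTRIBUTE at R (target: ((y*y)*((1+z)+(x+8)))): (6*((y*y)*((1+z)+(x+8)))) -> (6*(((y*y)*(1+z))+((y*y)*(x+8))))
Apply DISTRIBUTE at root (target: (6*(((y*y)*(1+z))+((y*y)*(x+8))))): (6*(((y*y)*(1+z))+((y*y)*(x+8)))) -> ((6*((y*y)*(1+z)))+(6*((y*y)*(x+8))))
Apply DISTRIBUTE at LR (target: ((y*y)*(1+z))): ((6*((y*y)*(1+z)))+(6*((y*y)*(x+8)))) -> ((6*(((y*y)*1)+((y*y)*z)))+(6*((y*y)*(x+8))))
Apply FACTOR at root (target: ((6*(((y*y)*1)+((y*y)*z)))+(6*((y*y)*(x+8))))): ((6*(((y*y)*1)+((y*y)*z)))+(6*((y*y)*(x+8)))) -> (6*((((y*y)*1)+((y*y)*z))+((y*y)*(x+8))))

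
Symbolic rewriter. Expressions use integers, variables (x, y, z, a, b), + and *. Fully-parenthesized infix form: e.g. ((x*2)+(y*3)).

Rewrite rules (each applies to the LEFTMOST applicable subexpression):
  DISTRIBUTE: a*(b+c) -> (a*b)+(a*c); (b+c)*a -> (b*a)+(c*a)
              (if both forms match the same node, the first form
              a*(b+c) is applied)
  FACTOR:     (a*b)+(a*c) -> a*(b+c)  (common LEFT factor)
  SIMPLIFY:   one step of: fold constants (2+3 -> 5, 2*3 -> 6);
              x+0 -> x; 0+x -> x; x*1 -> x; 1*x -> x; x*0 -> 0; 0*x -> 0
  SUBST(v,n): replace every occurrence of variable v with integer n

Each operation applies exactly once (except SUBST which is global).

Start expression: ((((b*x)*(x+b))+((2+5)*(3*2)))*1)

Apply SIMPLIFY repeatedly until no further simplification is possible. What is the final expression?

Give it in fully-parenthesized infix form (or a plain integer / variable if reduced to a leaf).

Start: ((((b*x)*(x+b))+((2+5)*(3*2)))*1)
Step 1: at root: ((((b*x)*(x+b))+((2+5)*(3*2)))*1) -> (((b*x)*(x+b))+((2+5)*(3*2))); overall: ((((b*x)*(x+b))+((2+5)*(3*2)))*1) -> (((b*x)*(x+b))+((2+5)*(3*2)))
Step 2: at RL: (2+5) -> 7; overall: (((b*x)*(x+b))+((2+5)*(3*2))) -> (((b*x)*(x+b))+(7*(3*2)))
Step 3: at RR: (3*2) -> 6; overall: (((b*x)*(x+b))+(7*(3*2))) -> (((b*x)*(x+b))+(7*6))
Step 4: at R: (7*6) -> 42; overall: (((b*x)*(x+b))+(7*6)) -> (((b*x)*(x+b))+42)
Fixed point: (((b*x)*(x+b))+42)

Answer: (((b*x)*(x+b))+42)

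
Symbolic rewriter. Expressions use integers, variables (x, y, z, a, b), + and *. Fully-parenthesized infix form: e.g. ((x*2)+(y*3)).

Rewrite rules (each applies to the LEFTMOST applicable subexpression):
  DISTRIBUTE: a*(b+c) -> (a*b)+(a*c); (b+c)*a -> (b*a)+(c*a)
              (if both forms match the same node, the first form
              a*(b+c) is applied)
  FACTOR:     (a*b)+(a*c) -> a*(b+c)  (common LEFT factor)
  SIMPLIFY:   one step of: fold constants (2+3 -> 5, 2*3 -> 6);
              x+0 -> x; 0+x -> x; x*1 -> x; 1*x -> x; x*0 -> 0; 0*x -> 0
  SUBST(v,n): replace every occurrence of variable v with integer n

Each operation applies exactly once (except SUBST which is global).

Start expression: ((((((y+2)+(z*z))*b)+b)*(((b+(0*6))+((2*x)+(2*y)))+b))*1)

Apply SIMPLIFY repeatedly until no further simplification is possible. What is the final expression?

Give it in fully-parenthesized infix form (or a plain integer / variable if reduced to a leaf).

Start: ((((((y+2)+(z*z))*b)+b)*(((b+(0*6))+((2*x)+(2*y)))+b))*1)
Step 1: at root: ((((((y+2)+(z*z))*b)+b)*(((b+(0*6))+((2*x)+(2*y)))+b))*1) -> (((((y+2)+(z*z))*b)+b)*(((b+(0*6))+((2*x)+(2*y)))+b)); overall: ((((((y+2)+(z*z))*b)+b)*(((b+(0*6))+((2*x)+(2*y)))+b))*1) -> (((((y+2)+(z*z))*b)+b)*(((b+(0*6))+((2*x)+(2*y)))+b))
Step 2: at RLLR: (0*6) -> 0; overall: (((((y+2)+(z*z))*b)+b)*(((b+(0*6))+((2*x)+(2*y)))+b)) -> (((((y+2)+(z*z))*b)+b)*(((b+0)+((2*x)+(2*y)))+b))
Step 3: at RLL: (b+0) -> b; overall: (((((y+2)+(z*z))*b)+b)*(((b+0)+((2*x)+(2*y)))+b)) -> (((((y+2)+(z*z))*b)+b)*((b+((2*x)+(2*y)))+b))
Fixed point: (((((y+2)+(z*z))*b)+b)*((b+((2*x)+(2*y)))+b))

Answer: (((((y+2)+(z*z))*b)+b)*((b+((2*x)+(2*y)))+b))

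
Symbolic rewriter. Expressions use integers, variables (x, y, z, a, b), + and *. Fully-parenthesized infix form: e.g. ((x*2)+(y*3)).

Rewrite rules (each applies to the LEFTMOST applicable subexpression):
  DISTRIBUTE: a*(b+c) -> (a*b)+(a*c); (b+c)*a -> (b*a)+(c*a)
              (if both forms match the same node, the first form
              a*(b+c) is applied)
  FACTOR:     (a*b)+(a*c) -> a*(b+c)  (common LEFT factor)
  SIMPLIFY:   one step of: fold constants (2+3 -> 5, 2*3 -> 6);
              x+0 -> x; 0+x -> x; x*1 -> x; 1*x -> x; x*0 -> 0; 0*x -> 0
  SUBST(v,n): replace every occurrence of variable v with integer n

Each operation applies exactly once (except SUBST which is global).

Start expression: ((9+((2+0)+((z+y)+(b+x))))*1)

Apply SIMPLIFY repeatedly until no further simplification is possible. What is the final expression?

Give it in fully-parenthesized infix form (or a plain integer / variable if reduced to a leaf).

Answer: (9+(2+((z+y)+(b+x))))

Derivation:
Start: ((9+((2+0)+((z+y)+(b+x))))*1)
Step 1: at root: ((9+((2+0)+((z+y)+(b+x))))*1) -> (9+((2+0)+((z+y)+(b+x)))); overall: ((9+((2+0)+((z+y)+(b+x))))*1) -> (9+((2+0)+((z+y)+(b+x))))
Step 2: at RL: (2+0) -> 2; overall: (9+((2+0)+((z+y)+(b+x)))) -> (9+(2+((z+y)+(b+x))))
Fixed point: (9+(2+((z+y)+(b+x))))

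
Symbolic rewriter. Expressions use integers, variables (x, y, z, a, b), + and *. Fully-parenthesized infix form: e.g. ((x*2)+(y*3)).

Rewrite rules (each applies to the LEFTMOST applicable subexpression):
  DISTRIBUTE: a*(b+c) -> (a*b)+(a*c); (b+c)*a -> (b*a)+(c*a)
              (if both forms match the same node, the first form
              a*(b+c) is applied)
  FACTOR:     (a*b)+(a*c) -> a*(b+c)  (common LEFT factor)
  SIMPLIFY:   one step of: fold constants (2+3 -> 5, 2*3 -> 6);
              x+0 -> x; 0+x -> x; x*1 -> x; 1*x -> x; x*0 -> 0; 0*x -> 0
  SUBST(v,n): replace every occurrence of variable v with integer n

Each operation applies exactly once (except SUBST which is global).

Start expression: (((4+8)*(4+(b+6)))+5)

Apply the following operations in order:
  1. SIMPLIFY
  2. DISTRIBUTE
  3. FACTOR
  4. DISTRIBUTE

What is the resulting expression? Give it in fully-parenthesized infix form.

Answer: (((12*4)+(12*(b+6)))+5)

Derivation:
Start: (((4+8)*(4+(b+6)))+5)
Apply SIMPLIFY at LL (target: (4+8)): (((4+8)*(4+(b+6)))+5) -> ((12*(4+(b+6)))+5)
Apply DISTRIBUTE at L (target: (12*(4+(b+6)))): ((12*(4+(b+6)))+5) -> (((12*4)+(12*(b+6)))+5)
Apply FACTOR at L (target: ((12*4)+(12*(b+6)))): (((12*4)+(12*(b+6)))+5) -> ((12*(4+(b+6)))+5)
Apply DISTRIBUTE at L (target: (12*(4+(b+6)))): ((12*(4+(b+6)))+5) -> (((12*4)+(12*(b+6)))+5)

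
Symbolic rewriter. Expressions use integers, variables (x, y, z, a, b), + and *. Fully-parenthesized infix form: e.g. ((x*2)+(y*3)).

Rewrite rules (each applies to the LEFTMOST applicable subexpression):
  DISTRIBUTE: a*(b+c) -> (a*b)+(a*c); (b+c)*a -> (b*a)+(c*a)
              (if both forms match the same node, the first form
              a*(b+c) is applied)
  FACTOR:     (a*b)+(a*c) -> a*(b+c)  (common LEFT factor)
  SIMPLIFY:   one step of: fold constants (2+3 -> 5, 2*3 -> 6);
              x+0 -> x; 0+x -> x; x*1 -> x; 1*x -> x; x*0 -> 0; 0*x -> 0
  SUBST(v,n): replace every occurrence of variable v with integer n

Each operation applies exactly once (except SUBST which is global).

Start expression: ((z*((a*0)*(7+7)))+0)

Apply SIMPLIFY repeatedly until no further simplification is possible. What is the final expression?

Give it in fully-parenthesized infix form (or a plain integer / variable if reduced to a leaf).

Start: ((z*((a*0)*(7+7)))+0)
Step 1: at root: ((z*((a*0)*(7+7)))+0) -> (z*((a*0)*(7+7))); overall: ((z*((a*0)*(7+7)))+0) -> (z*((a*0)*(7+7)))
Step 2: at RL: (a*0) -> 0; overall: (z*((a*0)*(7+7))) -> (z*(0*(7+7)))
Step 3: at R: (0*(7+7)) -> 0; overall: (z*(0*(7+7))) -> (z*0)
Step 4: at root: (z*0) -> 0; overall: (z*0) -> 0
Fixed point: 0

Answer: 0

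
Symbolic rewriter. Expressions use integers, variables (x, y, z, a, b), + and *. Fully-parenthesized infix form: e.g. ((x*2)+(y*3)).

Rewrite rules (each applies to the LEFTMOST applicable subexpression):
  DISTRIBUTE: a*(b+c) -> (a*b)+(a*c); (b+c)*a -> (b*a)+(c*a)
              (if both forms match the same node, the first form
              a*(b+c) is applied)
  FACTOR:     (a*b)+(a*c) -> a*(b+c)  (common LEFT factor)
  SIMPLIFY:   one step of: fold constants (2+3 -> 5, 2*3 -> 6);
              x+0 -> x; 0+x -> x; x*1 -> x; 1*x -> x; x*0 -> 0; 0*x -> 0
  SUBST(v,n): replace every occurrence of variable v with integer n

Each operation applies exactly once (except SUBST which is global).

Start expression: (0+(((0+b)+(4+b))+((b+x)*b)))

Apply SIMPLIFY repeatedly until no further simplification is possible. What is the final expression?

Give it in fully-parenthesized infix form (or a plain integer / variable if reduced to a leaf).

Start: (0+(((0+b)+(4+b))+((b+x)*b)))
Step 1: at root: (0+(((0+b)+(4+b))+((b+x)*b))) -> (((0+b)+(4+b))+((b+x)*b)); overall: (0+(((0+b)+(4+b))+((b+x)*b))) -> (((0+b)+(4+b))+((b+x)*b))
Step 2: at LL: (0+b) -> b; overall: (((0+b)+(4+b))+((b+x)*b)) -> ((b+(4+b))+((b+x)*b))
Fixed point: ((b+(4+b))+((b+x)*b))

Answer: ((b+(4+b))+((b+x)*b))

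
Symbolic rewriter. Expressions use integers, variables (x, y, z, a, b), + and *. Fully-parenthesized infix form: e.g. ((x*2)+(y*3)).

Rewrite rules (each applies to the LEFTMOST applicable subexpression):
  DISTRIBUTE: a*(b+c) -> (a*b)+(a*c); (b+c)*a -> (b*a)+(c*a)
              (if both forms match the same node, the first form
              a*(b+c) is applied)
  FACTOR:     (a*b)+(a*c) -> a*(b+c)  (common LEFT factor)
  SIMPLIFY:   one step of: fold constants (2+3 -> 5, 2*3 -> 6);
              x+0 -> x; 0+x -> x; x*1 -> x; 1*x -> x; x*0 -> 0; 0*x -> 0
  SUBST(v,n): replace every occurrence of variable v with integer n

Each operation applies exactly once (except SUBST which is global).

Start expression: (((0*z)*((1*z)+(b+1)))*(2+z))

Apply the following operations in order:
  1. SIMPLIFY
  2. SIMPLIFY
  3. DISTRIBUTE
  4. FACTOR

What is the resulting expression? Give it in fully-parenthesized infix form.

Answer: (0*(2+z))

Derivation:
Start: (((0*z)*((1*z)+(b+1)))*(2+z))
Apply SIMPLIFY at LL (target: (0*z)): (((0*z)*((1*z)+(b+1)))*(2+z)) -> ((0*((1*z)+(b+1)))*(2+z))
Apply SIMPLIFY at L (target: (0*((1*z)+(b+1)))): ((0*((1*z)+(b+1)))*(2+z)) -> (0*(2+z))
Apply DISTRIBUTE at root (target: (0*(2+z))): (0*(2+z)) -> ((0*2)+(0*z))
Apply FACTOR at root (target: ((0*2)+(0*z))): ((0*2)+(0*z)) -> (0*(2+z))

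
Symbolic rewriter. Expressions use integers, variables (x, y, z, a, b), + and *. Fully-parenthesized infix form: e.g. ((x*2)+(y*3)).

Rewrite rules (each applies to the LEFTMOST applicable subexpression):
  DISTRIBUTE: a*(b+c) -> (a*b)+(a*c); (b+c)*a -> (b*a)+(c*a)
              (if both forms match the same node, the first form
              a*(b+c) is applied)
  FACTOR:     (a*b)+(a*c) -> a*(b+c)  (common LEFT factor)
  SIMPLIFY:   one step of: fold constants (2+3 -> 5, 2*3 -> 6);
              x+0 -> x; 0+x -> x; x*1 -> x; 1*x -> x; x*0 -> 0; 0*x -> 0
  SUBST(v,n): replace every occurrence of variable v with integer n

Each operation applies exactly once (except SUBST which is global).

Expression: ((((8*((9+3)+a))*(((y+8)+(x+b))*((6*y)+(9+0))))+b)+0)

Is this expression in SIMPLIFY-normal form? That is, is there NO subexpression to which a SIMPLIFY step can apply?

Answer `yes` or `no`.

Answer: no

Derivation:
Expression: ((((8*((9+3)+a))*(((y+8)+(x+b))*((6*y)+(9+0))))+b)+0)
Scanning for simplifiable subexpressions (pre-order)...
  at root: ((((8*((9+3)+a))*(((y+8)+(x+b))*((6*y)+(9+0))))+b)+0) (SIMPLIFIABLE)
  at L: (((8*((9+3)+a))*(((y+8)+(x+b))*((6*y)+(9+0))))+b) (not simplifiable)
  at LL: ((8*((9+3)+a))*(((y+8)+(x+b))*((6*y)+(9+0)))) (not simplifiable)
  at LLL: (8*((9+3)+a)) (not simplifiable)
  at LLLR: ((9+3)+a) (not simplifiable)
  at LLLRL: (9+3) (SIMPLIFIABLE)
  at LLR: (((y+8)+(x+b))*((6*y)+(9+0))) (not simplifiable)
  at LLRL: ((y+8)+(x+b)) (not simplifiable)
  at LLRLL: (y+8) (not simplifiable)
  at LLRLR: (x+b) (not simplifiable)
  at LLRR: ((6*y)+(9+0)) (not simplifiable)
  at LLRRL: (6*y) (not simplifiable)
  at LLRRR: (9+0) (SIMPLIFIABLE)
Found simplifiable subexpr at path root: ((((8*((9+3)+a))*(((y+8)+(x+b))*((6*y)+(9+0))))+b)+0)
One SIMPLIFY step would give: (((8*((9+3)+a))*(((y+8)+(x+b))*((6*y)+(9+0))))+b)
-> NOT in normal form.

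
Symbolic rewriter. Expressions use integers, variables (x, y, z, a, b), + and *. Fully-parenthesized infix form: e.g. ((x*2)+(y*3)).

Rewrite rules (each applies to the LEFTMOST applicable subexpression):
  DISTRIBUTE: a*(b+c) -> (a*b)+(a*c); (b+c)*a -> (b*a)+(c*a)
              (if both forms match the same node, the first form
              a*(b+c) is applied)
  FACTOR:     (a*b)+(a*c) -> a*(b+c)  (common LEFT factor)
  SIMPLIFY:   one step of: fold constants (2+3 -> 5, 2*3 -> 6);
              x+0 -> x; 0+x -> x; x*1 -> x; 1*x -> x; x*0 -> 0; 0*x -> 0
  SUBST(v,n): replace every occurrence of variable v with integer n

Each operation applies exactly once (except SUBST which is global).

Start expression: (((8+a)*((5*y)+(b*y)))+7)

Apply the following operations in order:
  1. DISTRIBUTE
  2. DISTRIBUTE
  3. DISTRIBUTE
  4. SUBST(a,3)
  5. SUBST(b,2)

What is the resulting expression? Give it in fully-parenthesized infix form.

Start: (((8+a)*((5*y)+(b*y)))+7)
Apply DISTRIBUTE at L (target: ((8+a)*((5*y)+(b*y)))): (((8+a)*((5*y)+(b*y)))+7) -> ((((8+a)*(5*y))+((8+a)*(b*y)))+7)
Apply DISTRIBUTE at LL (target: ((8+a)*(5*y))): ((((8+a)*(5*y))+((8+a)*(b*y)))+7) -> ((((8*(5*y))+(a*(5*y)))+((8+a)*(b*y)))+7)
Apply DISTRIBUTE at LR (target: ((8+a)*(b*y))): ((((8*(5*y))+(a*(5*y)))+((8+a)*(b*y)))+7) -> ((((8*(5*y))+(a*(5*y)))+((8*(b*y))+(a*(b*y))))+7)
Apply SUBST(a,3): ((((8*(5*y))+(a*(5*y)))+((8*(b*y))+(a*(b*y))))+7) -> ((((8*(5*y))+(3*(5*y)))+((8*(b*y))+(3*(b*y))))+7)
Apply SUBST(b,2): ((((8*(5*y))+(3*(5*y)))+((8*(b*y))+(3*(b*y))))+7) -> ((((8*(5*y))+(3*(5*y)))+((8*(2*y))+(3*(2*y))))+7)

Answer: ((((8*(5*y))+(3*(5*y)))+((8*(2*y))+(3*(2*y))))+7)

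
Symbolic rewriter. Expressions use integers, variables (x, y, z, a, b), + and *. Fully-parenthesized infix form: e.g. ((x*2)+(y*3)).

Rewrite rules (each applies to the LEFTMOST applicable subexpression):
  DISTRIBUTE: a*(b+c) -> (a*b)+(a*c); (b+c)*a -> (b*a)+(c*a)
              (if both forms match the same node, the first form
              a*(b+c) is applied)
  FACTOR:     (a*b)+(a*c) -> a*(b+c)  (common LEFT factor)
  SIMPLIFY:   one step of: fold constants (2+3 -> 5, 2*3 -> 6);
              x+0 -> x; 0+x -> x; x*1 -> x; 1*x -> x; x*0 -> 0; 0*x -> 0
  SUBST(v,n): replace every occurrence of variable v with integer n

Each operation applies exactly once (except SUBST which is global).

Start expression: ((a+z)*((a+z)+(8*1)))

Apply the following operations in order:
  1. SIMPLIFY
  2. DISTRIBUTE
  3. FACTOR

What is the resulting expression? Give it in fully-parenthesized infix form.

Answer: ((a+z)*((a+z)+8))

Derivation:
Start: ((a+z)*((a+z)+(8*1)))
Apply SIMPLIFY at RR (target: (8*1)): ((a+z)*((a+z)+(8*1))) -> ((a+z)*((a+z)+8))
Apply DISTRIBUTE at root (target: ((a+z)*((a+z)+8))): ((a+z)*((a+z)+8)) -> (((a+z)*(a+z))+((a+z)*8))
Apply FACTOR at root (target: (((a+z)*(a+z))+((a+z)*8))): (((a+z)*(a+z))+((a+z)*8)) -> ((a+z)*((a+z)+8))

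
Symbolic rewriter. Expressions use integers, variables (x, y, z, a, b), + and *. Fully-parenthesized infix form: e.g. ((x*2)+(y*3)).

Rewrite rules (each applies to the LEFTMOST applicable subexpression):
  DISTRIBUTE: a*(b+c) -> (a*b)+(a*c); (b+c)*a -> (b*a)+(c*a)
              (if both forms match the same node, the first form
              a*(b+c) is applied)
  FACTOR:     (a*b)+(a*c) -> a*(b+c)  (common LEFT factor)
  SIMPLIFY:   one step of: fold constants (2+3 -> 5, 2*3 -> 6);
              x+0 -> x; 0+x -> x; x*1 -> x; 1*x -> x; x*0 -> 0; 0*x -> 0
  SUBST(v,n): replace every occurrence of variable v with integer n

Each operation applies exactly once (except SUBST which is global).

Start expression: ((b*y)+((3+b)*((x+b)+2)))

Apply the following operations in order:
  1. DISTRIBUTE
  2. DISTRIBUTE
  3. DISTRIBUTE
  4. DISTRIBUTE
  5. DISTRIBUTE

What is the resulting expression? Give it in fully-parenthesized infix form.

Answer: ((b*y)+((((3*x)+(b*x))+((3*b)+(b*b)))+((3*2)+(b*2))))

Derivation:
Start: ((b*y)+((3+b)*((x+b)+2)))
Apply DISTRIBUTE at R (target: ((3+b)*((x+b)+2))): ((b*y)+((3+b)*((x+b)+2))) -> ((b*y)+(((3+b)*(x+b))+((3+b)*2)))
Apply DISTRIBUTE at RL (target: ((3+b)*(x+b))): ((b*y)+(((3+b)*(x+b))+((3+b)*2))) -> ((b*y)+((((3+b)*x)+((3+b)*b))+((3+b)*2)))
Apply DISTRIBUTE at RLL (target: ((3+b)*x)): ((b*y)+((((3+b)*x)+((3+b)*b))+((3+b)*2))) -> ((b*y)+((((3*x)+(b*x))+((3+b)*b))+((3+b)*2)))
Apply DISTRIBUTE at RLR (target: ((3+b)*b)): ((b*y)+((((3*x)+(b*x))+((3+b)*b))+((3+b)*2))) -> ((b*y)+((((3*x)+(b*x))+((3*b)+(b*b)))+((3+b)*2)))
Apply DISTRIBUTE at RR (target: ((3+b)*2)): ((b*y)+((((3*x)+(b*x))+((3*b)+(b*b)))+((3+b)*2))) -> ((b*y)+((((3*x)+(b*x))+((3*b)+(b*b)))+((3*2)+(b*2))))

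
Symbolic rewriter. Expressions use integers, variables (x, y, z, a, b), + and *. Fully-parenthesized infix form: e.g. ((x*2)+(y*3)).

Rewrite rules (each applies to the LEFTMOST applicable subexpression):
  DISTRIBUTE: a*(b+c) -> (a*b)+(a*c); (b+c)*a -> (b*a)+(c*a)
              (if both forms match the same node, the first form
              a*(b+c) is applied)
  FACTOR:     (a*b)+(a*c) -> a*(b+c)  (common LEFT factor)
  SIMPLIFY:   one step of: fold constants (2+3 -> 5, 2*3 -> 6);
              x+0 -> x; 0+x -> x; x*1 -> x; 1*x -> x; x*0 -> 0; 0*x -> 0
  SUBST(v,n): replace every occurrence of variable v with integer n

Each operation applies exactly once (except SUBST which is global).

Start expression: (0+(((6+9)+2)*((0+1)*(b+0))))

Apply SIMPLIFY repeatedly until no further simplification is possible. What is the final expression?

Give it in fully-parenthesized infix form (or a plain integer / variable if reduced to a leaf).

Answer: (17*b)

Derivation:
Start: (0+(((6+9)+2)*((0+1)*(b+0))))
Step 1: at root: (0+(((6+9)+2)*((0+1)*(b+0)))) -> (((6+9)+2)*((0+1)*(b+0))); overall: (0+(((6+9)+2)*((0+1)*(b+0)))) -> (((6+9)+2)*((0+1)*(b+0)))
Step 2: at LL: (6+9) -> 15; overall: (((6+9)+2)*((0+1)*(b+0))) -> ((15+2)*((0+1)*(b+0)))
Step 3: at L: (15+2) -> 17; overall: ((15+2)*((0+1)*(b+0))) -> (17*((0+1)*(b+0)))
Step 4: at RL: (0+1) -> 1; overall: (17*((0+1)*(b+0))) -> (17*(1*(b+0)))
Step 5: at R: (1*(b+0)) -> (b+0); overall: (17*(1*(b+0))) -> (17*(b+0))
Step 6: at R: (b+0) -> b; overall: (17*(b+0)) -> (17*b)
Fixed point: (17*b)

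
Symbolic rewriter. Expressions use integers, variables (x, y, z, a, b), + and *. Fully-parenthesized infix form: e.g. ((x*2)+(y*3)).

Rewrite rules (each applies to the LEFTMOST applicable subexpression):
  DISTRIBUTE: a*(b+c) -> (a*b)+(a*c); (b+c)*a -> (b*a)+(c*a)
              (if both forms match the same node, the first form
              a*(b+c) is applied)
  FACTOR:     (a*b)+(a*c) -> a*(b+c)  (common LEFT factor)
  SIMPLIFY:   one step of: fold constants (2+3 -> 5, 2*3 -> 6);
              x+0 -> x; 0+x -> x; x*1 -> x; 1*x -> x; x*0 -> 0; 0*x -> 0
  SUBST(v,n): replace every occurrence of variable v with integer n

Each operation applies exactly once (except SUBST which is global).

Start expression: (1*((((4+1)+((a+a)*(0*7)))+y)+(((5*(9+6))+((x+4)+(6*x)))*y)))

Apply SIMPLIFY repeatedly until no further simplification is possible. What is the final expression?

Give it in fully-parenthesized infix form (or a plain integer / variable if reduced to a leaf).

Answer: ((5+y)+((75+((x+4)+(6*x)))*y))

Derivation:
Start: (1*((((4+1)+((a+a)*(0*7)))+y)+(((5*(9+6))+((x+4)+(6*x)))*y)))
Step 1: at root: (1*((((4+1)+((a+a)*(0*7)))+y)+(((5*(9+6))+((x+4)+(6*x)))*y))) -> ((((4+1)+((a+a)*(0*7)))+y)+(((5*(9+6))+((x+4)+(6*x)))*y)); overall: (1*((((4+1)+((a+a)*(0*7)))+y)+(((5*(9+6))+((x+4)+(6*x)))*y))) -> ((((4+1)+((a+a)*(0*7)))+y)+(((5*(9+6))+((x+4)+(6*x)))*y))
Step 2: at LLL: (4+1) -> 5; overall: ((((4+1)+((a+a)*(0*7)))+y)+(((5*(9+6))+((x+4)+(6*x)))*y)) -> (((5+((a+a)*(0*7)))+y)+(((5*(9+6))+((x+4)+(6*x)))*y))
Step 3: at LLRR: (0*7) -> 0; overall: (((5+((a+a)*(0*7)))+y)+(((5*(9+6))+((x+4)+(6*x)))*y)) -> (((5+((a+a)*0))+y)+(((5*(9+6))+((x+4)+(6*x)))*y))
Step 4: at LLR: ((a+a)*0) -> 0; overall: (((5+((a+a)*0))+y)+(((5*(9+6))+((x+4)+(6*x)))*y)) -> (((5+0)+y)+(((5*(9+6))+((x+4)+(6*x)))*y))
Step 5: at LL: (5+0) -> 5; overall: (((5+0)+y)+(((5*(9+6))+((x+4)+(6*x)))*y)) -> ((5+y)+(((5*(9+6))+((x+4)+(6*x)))*y))
Step 6: at RLLR: (9+6) -> 15; overall: ((5+y)+(((5*(9+6))+((x+4)+(6*x)))*y)) -> ((5+y)+(((5*15)+((x+4)+(6*x)))*y))
Step 7: at RLL: (5*15) -> 75; overall: ((5+y)+(((5*15)+((x+4)+(6*x)))*y)) -> ((5+y)+((75+((x+4)+(6*x)))*y))
Fixed point: ((5+y)+((75+((x+4)+(6*x)))*y))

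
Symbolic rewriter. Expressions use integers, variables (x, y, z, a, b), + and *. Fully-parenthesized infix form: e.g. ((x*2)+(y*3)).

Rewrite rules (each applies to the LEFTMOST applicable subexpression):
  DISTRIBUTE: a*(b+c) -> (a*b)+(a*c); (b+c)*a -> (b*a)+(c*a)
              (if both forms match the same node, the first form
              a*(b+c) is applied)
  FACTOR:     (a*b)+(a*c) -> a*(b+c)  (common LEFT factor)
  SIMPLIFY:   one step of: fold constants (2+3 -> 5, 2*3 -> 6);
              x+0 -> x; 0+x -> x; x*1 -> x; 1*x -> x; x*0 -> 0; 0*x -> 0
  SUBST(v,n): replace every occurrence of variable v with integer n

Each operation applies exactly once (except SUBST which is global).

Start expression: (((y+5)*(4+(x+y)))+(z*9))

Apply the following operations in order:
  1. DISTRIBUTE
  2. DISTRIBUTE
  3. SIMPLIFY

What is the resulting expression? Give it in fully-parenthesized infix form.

Start: (((y+5)*(4+(x+y)))+(z*9))
Apply DISTRIBUTE at L (target: ((y+5)*(4+(x+y)))): (((y+5)*(4+(x+y)))+(z*9)) -> ((((y+5)*4)+((y+5)*(x+y)))+(z*9))
Apply DISTRIBUTE at LL (target: ((y+5)*4)): ((((y+5)*4)+((y+5)*(x+y)))+(z*9)) -> ((((y*4)+(5*4))+((y+5)*(x+y)))+(z*9))
Apply SIMPLIFY at LLR (target: (5*4)): ((((y*4)+(5*4))+((y+5)*(x+y)))+(z*9)) -> ((((y*4)+20)+((y+5)*(x+y)))+(z*9))

Answer: ((((y*4)+20)+((y+5)*(x+y)))+(z*9))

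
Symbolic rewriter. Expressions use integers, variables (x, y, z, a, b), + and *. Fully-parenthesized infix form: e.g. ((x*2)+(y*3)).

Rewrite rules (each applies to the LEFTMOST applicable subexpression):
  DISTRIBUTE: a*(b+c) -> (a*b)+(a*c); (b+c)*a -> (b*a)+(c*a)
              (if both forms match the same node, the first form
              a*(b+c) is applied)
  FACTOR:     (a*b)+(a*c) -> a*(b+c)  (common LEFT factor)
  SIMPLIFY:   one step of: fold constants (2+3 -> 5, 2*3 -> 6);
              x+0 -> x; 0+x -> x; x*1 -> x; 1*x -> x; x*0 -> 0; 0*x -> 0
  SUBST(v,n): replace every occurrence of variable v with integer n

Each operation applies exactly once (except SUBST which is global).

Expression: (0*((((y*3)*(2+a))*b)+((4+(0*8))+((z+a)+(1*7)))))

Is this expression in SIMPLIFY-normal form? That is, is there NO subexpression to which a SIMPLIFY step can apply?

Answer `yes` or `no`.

Expression: (0*((((y*3)*(2+a))*b)+((4+(0*8))+((z+a)+(1*7)))))
Scanning for simplifiable subexpressions (pre-order)...
  at root: (0*((((y*3)*(2+a))*b)+((4+(0*8))+((z+a)+(1*7))))) (SIMPLIFIABLE)
  at R: ((((y*3)*(2+a))*b)+((4+(0*8))+((z+a)+(1*7)))) (not simplifiable)
  at RL: (((y*3)*(2+a))*b) (not simplifiable)
  at RLL: ((y*3)*(2+a)) (not simplifiable)
  at RLLL: (y*3) (not simplifiable)
  at RLLR: (2+a) (not simplifiable)
  at RR: ((4+(0*8))+((z+a)+(1*7))) (not simplifiable)
  at RRL: (4+(0*8)) (not simplifiable)
  at RRLR: (0*8) (SIMPLIFIABLE)
  at RRR: ((z+a)+(1*7)) (not simplifiable)
  at RRRL: (z+a) (not simplifiable)
  at RRRR: (1*7) (SIMPLIFIABLE)
Found simplifiable subexpr at path root: (0*((((y*3)*(2+a))*b)+((4+(0*8))+((z+a)+(1*7)))))
One SIMPLIFY step would give: 0
-> NOT in normal form.

Answer: no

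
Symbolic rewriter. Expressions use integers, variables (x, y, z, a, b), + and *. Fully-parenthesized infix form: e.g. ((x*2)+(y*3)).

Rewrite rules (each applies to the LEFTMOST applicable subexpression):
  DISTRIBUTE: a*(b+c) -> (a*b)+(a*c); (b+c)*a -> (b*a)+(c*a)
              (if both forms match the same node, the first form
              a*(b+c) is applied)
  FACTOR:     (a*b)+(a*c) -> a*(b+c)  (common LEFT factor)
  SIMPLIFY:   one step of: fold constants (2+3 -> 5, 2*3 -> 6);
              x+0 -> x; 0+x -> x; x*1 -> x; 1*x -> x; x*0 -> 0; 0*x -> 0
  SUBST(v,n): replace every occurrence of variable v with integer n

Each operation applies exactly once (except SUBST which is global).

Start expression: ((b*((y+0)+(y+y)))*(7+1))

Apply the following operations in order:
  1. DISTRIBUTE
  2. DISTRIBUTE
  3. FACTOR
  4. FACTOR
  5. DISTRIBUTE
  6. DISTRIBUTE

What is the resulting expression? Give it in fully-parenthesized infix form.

Start: ((b*((y+0)+(y+y)))*(7+1))
Apply DISTRIBUTE at root (target: ((b*((y+0)+(y+y)))*(7+1))): ((b*((y+0)+(y+y)))*(7+1)) -> (((b*((y+0)+(y+y)))*7)+((b*((y+0)+(y+y)))*1))
Apply DISTRIBUTE at LL (target: (b*((y+0)+(y+y)))): (((b*((y+0)+(y+y)))*7)+((b*((y+0)+(y+y)))*1)) -> ((((b*(y+0))+(b*(y+y)))*7)+((b*((y+0)+(y+y)))*1))
Apply FACTOR at LL (target: ((b*(y+0))+(b*(y+y)))): ((((b*(y+0))+(b*(y+y)))*7)+((b*((y+0)+(y+y)))*1)) -> (((b*((y+0)+(y+y)))*7)+((b*((y+0)+(y+y)))*1))
Apply FACTOR at root (target: (((b*((y+0)+(y+y)))*7)+((b*((y+0)+(y+y)))*1))): (((b*((y+0)+(y+y)))*7)+((b*((y+0)+(y+y)))*1)) -> ((b*((y+0)+(y+y)))*(7+1))
Apply DISTRIBUTE at root (target: ((b*((y+0)+(y+y)))*(7+1))): ((b*((y+0)+(y+y)))*(7+1)) -> (((b*((y+0)+(y+y)))*7)+((b*((y+0)+(y+y)))*1))
Apply DISTRIBUTE at LL (target: (b*((y+0)+(y+y)))): (((b*((y+0)+(y+y)))*7)+((b*((y+0)+(y+y)))*1)) -> ((((b*(y+0))+(b*(y+y)))*7)+((b*((y+0)+(y+y)))*1))

Answer: ((((b*(y+0))+(b*(y+y)))*7)+((b*((y+0)+(y+y)))*1))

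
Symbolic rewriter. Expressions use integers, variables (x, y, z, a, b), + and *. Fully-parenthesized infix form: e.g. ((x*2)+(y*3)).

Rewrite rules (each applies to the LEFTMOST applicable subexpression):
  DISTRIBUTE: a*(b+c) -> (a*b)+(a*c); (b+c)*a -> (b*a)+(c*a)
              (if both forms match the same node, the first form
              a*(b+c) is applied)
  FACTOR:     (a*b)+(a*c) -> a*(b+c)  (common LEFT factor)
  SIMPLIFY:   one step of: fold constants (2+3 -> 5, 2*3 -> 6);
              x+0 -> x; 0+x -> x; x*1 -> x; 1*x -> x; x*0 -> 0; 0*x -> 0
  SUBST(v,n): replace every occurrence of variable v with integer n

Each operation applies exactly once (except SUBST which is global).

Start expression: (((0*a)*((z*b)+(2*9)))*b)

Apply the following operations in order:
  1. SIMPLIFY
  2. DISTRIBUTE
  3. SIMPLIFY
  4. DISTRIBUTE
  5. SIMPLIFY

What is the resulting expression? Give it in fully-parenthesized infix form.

Answer: (0+((0*(2*9))*b))

Derivation:
Start: (((0*a)*((z*b)+(2*9)))*b)
Apply SIMPLIFY at LL (target: (0*a)): (((0*a)*((z*b)+(2*9)))*b) -> ((0*((z*b)+(2*9)))*b)
Apply DISTRIBUTE at L (target: (0*((z*b)+(2*9)))): ((0*((z*b)+(2*9)))*b) -> (((0*(z*b))+(0*(2*9)))*b)
Apply SIMPLIFY at LL (target: (0*(z*b))): (((0*(z*b))+(0*(2*9)))*b) -> ((0+(0*(2*9)))*b)
Apply DISTRIBUTE at root (target: ((0+(0*(2*9)))*b)): ((0+(0*(2*9)))*b) -> ((0*b)+((0*(2*9))*b))
Apply SIMPLIFY at L (target: (0*b)): ((0*b)+((0*(2*9))*b)) -> (0+((0*(2*9))*b))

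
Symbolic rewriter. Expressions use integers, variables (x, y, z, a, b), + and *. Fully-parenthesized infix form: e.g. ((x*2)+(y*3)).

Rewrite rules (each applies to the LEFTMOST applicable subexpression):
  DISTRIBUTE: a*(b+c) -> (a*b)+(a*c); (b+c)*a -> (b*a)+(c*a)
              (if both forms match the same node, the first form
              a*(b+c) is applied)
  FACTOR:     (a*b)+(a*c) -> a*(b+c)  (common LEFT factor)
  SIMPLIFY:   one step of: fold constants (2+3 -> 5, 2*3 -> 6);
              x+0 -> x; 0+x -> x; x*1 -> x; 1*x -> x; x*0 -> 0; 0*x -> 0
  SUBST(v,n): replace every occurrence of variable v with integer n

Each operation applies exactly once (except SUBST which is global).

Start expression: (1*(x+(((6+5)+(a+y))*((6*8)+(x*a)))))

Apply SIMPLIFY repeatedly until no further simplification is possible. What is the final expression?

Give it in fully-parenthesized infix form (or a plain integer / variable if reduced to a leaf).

Answer: (x+((11+(a+y))*(48+(x*a))))

Derivation:
Start: (1*(x+(((6+5)+(a+y))*((6*8)+(x*a)))))
Step 1: at root: (1*(x+(((6+5)+(a+y))*((6*8)+(x*a))))) -> (x+(((6+5)+(a+y))*((6*8)+(x*a)))); overall: (1*(x+(((6+5)+(a+y))*((6*8)+(x*a))))) -> (x+(((6+5)+(a+y))*((6*8)+(x*a))))
Step 2: at RLL: (6+5) -> 11; overall: (x+(((6+5)+(a+y))*((6*8)+(x*a)))) -> (x+((11+(a+y))*((6*8)+(x*a))))
Step 3: at RRL: (6*8) -> 48; overall: (x+((11+(a+y))*((6*8)+(x*a)))) -> (x+((11+(a+y))*(48+(x*a))))
Fixed point: (x+((11+(a+y))*(48+(x*a))))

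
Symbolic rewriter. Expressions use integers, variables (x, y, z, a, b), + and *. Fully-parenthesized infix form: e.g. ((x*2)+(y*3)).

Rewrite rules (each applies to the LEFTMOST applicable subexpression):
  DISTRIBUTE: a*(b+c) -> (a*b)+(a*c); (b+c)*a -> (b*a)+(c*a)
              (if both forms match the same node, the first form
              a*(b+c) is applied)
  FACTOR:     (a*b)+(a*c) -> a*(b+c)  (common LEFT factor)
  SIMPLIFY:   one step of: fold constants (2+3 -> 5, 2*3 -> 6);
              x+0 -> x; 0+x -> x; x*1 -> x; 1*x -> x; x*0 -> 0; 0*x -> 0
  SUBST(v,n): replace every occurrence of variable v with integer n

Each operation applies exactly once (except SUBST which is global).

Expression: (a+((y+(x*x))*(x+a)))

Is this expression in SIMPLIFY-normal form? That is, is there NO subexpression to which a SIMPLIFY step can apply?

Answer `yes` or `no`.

Expression: (a+((y+(x*x))*(x+a)))
Scanning for simplifiable subexpressions (pre-order)...
  at root: (a+((y+(x*x))*(x+a))) (not simplifiable)
  at R: ((y+(x*x))*(x+a)) (not simplifiable)
  at RL: (y+(x*x)) (not simplifiable)
  at RLR: (x*x) (not simplifiable)
  at RR: (x+a) (not simplifiable)
Result: no simplifiable subexpression found -> normal form.

Answer: yes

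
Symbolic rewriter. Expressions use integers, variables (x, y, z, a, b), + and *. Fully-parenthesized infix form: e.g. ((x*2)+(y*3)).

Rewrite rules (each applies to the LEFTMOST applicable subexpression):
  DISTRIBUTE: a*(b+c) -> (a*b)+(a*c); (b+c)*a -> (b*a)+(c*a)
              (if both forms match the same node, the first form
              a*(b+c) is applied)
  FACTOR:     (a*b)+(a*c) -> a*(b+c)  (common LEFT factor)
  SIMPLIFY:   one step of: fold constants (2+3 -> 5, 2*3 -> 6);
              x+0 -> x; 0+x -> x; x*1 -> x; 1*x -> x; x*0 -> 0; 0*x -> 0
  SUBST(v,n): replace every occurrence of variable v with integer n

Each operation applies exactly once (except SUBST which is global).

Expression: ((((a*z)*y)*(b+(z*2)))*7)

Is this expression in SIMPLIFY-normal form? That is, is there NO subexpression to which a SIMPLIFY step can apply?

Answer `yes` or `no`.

Answer: yes

Derivation:
Expression: ((((a*z)*y)*(b+(z*2)))*7)
Scanning for simplifiable subexpressions (pre-order)...
  at root: ((((a*z)*y)*(b+(z*2)))*7) (not simplifiable)
  at L: (((a*z)*y)*(b+(z*2))) (not simplifiable)
  at LL: ((a*z)*y) (not simplifiable)
  at LLL: (a*z) (not simplifiable)
  at LR: (b+(z*2)) (not simplifiable)
  at LRR: (z*2) (not simplifiable)
Result: no simplifiable subexpression found -> normal form.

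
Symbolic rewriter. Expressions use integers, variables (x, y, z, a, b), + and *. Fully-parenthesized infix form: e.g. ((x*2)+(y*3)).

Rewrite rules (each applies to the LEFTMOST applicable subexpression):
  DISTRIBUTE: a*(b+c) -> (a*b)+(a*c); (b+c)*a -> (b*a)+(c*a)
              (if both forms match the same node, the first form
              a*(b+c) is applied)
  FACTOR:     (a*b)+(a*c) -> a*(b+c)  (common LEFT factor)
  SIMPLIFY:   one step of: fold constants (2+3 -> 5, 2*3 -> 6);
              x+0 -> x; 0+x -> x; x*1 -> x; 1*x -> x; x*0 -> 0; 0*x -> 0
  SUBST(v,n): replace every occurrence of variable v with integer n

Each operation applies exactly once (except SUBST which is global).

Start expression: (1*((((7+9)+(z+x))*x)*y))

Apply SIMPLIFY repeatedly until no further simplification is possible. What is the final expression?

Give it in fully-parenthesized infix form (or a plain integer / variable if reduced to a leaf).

Answer: (((16+(z+x))*x)*y)

Derivation:
Start: (1*((((7+9)+(z+x))*x)*y))
Step 1: at root: (1*((((7+9)+(z+x))*x)*y)) -> ((((7+9)+(z+x))*x)*y); overall: (1*((((7+9)+(z+x))*x)*y)) -> ((((7+9)+(z+x))*x)*y)
Step 2: at LLL: (7+9) -> 16; overall: ((((7+9)+(z+x))*x)*y) -> (((16+(z+x))*x)*y)
Fixed point: (((16+(z+x))*x)*y)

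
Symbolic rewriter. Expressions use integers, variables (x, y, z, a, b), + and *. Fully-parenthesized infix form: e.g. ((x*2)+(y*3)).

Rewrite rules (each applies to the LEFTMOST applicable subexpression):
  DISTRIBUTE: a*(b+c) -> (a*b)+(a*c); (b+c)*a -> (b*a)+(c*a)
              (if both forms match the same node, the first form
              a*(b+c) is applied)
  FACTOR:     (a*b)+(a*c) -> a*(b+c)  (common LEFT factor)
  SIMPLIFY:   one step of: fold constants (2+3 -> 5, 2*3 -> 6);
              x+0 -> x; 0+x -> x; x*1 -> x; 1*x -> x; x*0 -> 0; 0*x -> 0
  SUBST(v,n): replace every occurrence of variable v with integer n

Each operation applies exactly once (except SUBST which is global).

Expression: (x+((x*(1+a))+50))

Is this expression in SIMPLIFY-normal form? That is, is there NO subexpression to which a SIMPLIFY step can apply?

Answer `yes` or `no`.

Answer: yes

Derivation:
Expression: (x+((x*(1+a))+50))
Scanning for simplifiable subexpressions (pre-order)...
  at root: (x+((x*(1+a))+50)) (not simplifiable)
  at R: ((x*(1+a))+50) (not simplifiable)
  at RL: (x*(1+a)) (not simplifiable)
  at RLR: (1+a) (not simplifiable)
Result: no simplifiable subexpression found -> normal form.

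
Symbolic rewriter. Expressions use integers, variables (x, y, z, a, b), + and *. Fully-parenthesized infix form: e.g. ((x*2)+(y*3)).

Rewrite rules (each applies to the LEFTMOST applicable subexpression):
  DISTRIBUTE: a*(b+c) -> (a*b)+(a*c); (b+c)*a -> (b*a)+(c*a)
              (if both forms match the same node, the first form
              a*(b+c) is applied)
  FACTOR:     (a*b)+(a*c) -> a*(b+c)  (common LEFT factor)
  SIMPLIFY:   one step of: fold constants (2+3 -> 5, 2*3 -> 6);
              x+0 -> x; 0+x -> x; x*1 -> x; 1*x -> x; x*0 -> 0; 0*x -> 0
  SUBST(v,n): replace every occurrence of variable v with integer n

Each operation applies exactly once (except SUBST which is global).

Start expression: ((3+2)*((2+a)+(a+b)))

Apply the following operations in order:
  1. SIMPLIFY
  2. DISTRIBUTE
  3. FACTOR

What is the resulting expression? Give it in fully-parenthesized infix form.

Answer: (5*((2+a)+(a+b)))

Derivation:
Start: ((3+2)*((2+a)+(a+b)))
Apply SIMPLIFY at L (target: (3+2)): ((3+2)*((2+a)+(a+b))) -> (5*((2+a)+(a+b)))
Apply DISTRIBUTE at root (target: (5*((2+a)+(a+b)))): (5*((2+a)+(a+b))) -> ((5*(2+a))+(5*(a+b)))
Apply FACTOR at root (target: ((5*(2+a))+(5*(a+b)))): ((5*(2+a))+(5*(a+b))) -> (5*((2+a)+(a+b)))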